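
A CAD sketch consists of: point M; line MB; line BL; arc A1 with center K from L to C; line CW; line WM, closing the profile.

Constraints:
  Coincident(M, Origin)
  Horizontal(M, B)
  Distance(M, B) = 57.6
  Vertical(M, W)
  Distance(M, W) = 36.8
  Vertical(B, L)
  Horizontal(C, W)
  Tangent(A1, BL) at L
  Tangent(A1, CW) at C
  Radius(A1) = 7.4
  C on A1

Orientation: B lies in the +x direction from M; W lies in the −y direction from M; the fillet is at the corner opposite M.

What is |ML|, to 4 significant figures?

64.67

M is at the origin; MB is horizontal with |MB| = 57.6 and B on the +x side, so B = (57.60, 0.000). MW is vertical with |MW| = 36.8 and W on the −y side, so W = (0.000, -36.80). The virtual corner opposite M is at (57.60, -36.80). Tangency of A1 to BL means the radius KL is perpendicular to BL and A1 meets CW tangentially, so KC is at right angles to CW, with radius 7.4, so the center K sits 7.4 in from both sides at K = (50.20, -29.40). That places the tangent points at L = (57.60, -29.40) on BL and C = (50.20, -36.80) on CW. Then |ML| = |L − M| = 64.67.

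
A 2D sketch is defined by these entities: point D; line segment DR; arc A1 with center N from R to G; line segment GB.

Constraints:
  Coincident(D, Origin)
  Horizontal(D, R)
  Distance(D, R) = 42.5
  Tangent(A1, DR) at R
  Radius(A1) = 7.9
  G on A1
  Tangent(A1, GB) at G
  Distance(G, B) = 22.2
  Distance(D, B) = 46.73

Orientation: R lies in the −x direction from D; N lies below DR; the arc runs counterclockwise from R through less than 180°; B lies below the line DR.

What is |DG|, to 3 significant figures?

50.4

D is at the origin; D and R share the same y with |DR| = 42.5 and R on the −x side, so R = (-42.5, 0.00). A1 meets DR tangentially, so NR is at right angles to DR, so N = R + (0, -7.9) = (-42.5, -7.90). Since NG ⟂ GB (tangency), |NB| = √(7.9² + 22.2²) = 23.6 regardless of where G sits on A1. So B lies on both circle(D, 46.73) and circle(N, 23.6); the below-DR intersection is B = (-35.5, -30.4). G is the foot of the tangent from B: G = (-48.8, -12.6).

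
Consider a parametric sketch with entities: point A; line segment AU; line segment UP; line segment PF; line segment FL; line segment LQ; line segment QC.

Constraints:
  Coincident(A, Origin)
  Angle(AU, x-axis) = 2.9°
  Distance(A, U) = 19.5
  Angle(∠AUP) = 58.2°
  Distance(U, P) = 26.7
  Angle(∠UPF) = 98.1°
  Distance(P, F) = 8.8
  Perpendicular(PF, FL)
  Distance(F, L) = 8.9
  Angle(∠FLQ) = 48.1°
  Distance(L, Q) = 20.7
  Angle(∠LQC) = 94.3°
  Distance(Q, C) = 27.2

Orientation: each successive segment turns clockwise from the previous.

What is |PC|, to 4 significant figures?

28.30

A is at the origin; AU runs at 2.9° with length 19.5, so U = (19.48, 0.9866). ∠AUP = 58.2° gives UP at -118.9° from the x-axis; with |UP| = 26.7, P = (6.571, -22.39). ∠UPF = 98.1° gives PF at 159.2° from the x-axis; with |PF| = 8.8, F = (-1.655, -19.26). PF is perpendicular to FL, so FL runs at 69.20°; with |FL| = 8.9, L = (1.505, -10.94). ∠FLQ = 48.1° gives LQ at -62.70° from the x-axis; with |LQ| = 20.7, Q = (11.00, -29.34). ∠LQC = 94.3° gives QC at -148.4° from the x-axis; with |QC| = 27.2, C = (-12.17, -43.59). Then |PC| = |C − P| = 28.30.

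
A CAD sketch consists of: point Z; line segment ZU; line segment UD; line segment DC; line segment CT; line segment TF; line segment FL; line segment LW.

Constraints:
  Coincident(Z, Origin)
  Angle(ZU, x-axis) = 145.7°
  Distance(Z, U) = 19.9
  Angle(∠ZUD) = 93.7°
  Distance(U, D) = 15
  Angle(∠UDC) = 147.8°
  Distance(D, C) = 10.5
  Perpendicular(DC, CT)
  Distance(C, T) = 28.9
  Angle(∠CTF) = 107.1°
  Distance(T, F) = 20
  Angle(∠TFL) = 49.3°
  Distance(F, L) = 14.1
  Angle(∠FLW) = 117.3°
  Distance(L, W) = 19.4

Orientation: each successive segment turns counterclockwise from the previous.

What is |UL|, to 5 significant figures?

16.935

∠CTF = 107.1° gives TF at 67.100° from the x-axis; with |TF| = 20.0, F = (9.7992, 4.4509). ∠TFL = 49.3° gives FL at -162.20° from the x-axis; with |FL| = 14.1, L = (-3.6259, 0.14064). Then |UL| = |L − U| = 16.935.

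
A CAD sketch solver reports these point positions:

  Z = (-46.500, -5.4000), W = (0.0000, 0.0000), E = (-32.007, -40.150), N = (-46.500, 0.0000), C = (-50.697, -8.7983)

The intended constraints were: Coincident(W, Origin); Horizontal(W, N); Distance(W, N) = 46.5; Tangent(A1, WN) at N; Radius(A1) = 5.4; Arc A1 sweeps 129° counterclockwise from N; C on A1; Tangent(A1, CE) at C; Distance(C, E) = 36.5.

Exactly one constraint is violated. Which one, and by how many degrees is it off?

Tangent(A1, CE) at C — off by 8.20°.

W = (0.00, 0.00) ✓; W.y = 0.00, N.y = 0.00 ✓; |WN| = 46.50 ✓; ∠(ZN, NW) = 90.00° ✓; |ZN| = 5.400 ✓; bearing(Z→C) − bearing(Z→N) = 129.0° ✓; |ZC| = 5.400 ✓; ∠(ZC, CE) = 98.20° ✗; |CE| = 36.50 ✓.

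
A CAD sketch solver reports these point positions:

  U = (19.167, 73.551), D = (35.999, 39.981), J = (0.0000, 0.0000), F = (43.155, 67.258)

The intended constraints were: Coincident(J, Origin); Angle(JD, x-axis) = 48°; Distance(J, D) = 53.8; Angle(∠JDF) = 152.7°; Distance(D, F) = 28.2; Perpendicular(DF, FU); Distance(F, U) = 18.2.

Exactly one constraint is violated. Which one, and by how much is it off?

Distance(F, U) = 18.2 — off by 6.60.

J = (0.00, 0.00) ✓; JD at 48.00° ✓; |JD| = 53.80 ✓; ∠JDF = 152.7° ✓; |DF| = 28.20 ✓; ∠(DF, FU) = 90.00° ✓; |FU| = 24.80 ✗.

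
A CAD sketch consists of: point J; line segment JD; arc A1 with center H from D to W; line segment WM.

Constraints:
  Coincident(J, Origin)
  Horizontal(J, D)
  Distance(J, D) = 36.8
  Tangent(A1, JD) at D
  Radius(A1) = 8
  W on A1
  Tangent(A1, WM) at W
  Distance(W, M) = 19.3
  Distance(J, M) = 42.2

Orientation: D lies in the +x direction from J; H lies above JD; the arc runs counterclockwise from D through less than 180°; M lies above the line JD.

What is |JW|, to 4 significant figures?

45.03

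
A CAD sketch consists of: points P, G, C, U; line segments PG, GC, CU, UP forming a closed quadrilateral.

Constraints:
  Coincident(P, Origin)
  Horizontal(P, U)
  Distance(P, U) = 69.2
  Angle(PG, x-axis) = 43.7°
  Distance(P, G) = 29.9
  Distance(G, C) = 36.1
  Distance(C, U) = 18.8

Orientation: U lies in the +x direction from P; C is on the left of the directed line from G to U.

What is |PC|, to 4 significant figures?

58.98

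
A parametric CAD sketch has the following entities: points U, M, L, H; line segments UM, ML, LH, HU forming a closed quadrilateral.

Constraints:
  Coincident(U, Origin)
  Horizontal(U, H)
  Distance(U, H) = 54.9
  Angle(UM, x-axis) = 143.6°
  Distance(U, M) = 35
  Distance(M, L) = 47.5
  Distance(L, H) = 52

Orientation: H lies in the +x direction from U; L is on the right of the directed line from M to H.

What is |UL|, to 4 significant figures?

14.32

Checks: |ML| = 47.50 ✓; |LH| = 52.00 ✓.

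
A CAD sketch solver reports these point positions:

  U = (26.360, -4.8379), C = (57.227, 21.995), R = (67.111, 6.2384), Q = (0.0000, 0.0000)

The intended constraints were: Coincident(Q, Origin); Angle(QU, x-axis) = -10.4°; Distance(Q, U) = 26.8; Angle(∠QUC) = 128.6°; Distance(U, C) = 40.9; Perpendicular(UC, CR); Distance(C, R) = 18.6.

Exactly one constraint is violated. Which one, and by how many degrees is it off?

Perpendicular(UC, CR) — off by 8.90°.

Q = (0.00, 0.00) ✓; QU at -10.40° ✓; |QU| = 26.80 ✓; ∠QUC = 128.6° ✓; |UC| = 40.90 ✓; ∠(UC, CR) = 98.90° ✗; |CR| = 18.60 ✓.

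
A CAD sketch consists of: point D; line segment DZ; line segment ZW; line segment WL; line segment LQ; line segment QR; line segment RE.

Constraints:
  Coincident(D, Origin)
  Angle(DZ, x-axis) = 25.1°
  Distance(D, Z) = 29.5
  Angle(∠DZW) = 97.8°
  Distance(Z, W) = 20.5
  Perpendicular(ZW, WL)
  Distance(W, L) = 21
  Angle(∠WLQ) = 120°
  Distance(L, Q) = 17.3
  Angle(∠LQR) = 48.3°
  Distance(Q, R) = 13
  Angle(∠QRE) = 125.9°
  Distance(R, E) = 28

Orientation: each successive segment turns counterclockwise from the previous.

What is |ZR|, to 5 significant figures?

18.782

∠WLQ = 120.0° gives LQ at -102.70° from the x-axis; with |LQ| = 17.3, Q = (-3.2352, 8.9649). ∠LQR = 48.3° gives QR at 29.000° from the x-axis; with |QR| = 13.0, R = (8.1348, 15.267). Then |ZR| = |R − Z| = 18.782.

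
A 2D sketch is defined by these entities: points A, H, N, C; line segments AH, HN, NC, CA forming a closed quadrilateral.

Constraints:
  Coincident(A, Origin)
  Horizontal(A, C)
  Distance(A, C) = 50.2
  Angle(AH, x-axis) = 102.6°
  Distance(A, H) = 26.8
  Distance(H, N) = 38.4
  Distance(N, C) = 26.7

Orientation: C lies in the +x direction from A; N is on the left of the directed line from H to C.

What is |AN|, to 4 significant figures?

37.46

Checks: |HN| = 38.40 ✓; |NC| = 26.70 ✓.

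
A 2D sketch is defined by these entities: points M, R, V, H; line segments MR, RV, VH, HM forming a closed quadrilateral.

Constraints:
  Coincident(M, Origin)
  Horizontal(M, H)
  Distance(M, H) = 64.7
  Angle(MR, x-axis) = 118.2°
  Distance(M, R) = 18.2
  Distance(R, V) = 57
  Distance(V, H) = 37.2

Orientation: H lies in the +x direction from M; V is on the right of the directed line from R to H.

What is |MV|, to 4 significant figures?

40.48

M is at the origin; M and H share the same y with |MH| = 64.7 and H in +x, so H = (64.7, 0). MR runs at 118.2° with |MR| = 18.2, so R = (-8.600, 16.04). V is determined by |RV| = 57.0 and |VH| = 37.2 together: it lies at the intersection of circle(R, 57.0) and circle(H, 37.2). With |RH| = 75.03, the foot of the radical line on RH is 49.95 from R and the perpendicular offset is √(57.0² − 49.95²) = 27.47. Taking the right-of-RH solution: V = (34.32, -21.47).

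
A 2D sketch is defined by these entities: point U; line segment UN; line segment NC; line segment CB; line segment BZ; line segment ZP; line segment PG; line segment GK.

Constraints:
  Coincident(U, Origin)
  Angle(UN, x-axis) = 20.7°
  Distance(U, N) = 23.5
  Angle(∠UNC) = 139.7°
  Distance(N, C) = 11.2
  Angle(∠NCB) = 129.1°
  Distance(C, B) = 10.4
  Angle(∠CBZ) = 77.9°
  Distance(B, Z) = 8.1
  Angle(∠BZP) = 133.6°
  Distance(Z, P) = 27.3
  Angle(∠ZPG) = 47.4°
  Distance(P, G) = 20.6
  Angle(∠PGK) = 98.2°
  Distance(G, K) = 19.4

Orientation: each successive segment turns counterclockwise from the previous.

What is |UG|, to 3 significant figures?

30.5

∠BZP = 133.6° gives ZP at -99.6° from the x-axis; with |ZP| = 27.3, P = (12.3, -3.70). ∠ZPG = 47.4° gives PG at 33.0° from the x-axis; with |PG| = 20.6, G = (29.5, 7.52). Then |UG| = |G − U| = 30.5.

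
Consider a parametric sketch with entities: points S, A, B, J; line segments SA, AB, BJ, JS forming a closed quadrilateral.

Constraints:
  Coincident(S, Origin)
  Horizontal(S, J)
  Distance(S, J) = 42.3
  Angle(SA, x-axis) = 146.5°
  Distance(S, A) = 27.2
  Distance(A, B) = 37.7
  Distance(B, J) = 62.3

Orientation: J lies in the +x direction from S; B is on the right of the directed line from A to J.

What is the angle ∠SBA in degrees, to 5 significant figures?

46.127°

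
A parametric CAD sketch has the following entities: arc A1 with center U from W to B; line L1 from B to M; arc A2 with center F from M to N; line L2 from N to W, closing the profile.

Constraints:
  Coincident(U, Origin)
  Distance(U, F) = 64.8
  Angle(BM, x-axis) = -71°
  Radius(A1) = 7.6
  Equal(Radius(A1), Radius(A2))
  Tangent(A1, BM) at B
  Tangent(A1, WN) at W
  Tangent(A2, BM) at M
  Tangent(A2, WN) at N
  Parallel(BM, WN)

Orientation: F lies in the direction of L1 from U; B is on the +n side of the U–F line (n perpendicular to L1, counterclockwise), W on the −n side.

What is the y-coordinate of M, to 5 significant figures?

-58.795

The slot axis is L1's direction at -71.0°, so u = (cos -71.0°, sin -71.0°) = (0.32557, -0.94552) and n = (−sin -71.0°, cos -71.0°) = (0.94552, 0.32557). U is at the origin and F lies 64.8 along u from U, so F = 64.8·u = (21.097, -61.270). Tangency of A1 to both parallel lines with radius 7.6 puts B and W at U ± 7.6·n: B = (7.1859, 2.4743), W = (-7.1859, -2.4743). Equal radii place M and N the same way about F: M = F + 7.6·n = (28.283, -58.795), N = F − 7.6·n = (13.911, -63.744). So M.y = -58.795.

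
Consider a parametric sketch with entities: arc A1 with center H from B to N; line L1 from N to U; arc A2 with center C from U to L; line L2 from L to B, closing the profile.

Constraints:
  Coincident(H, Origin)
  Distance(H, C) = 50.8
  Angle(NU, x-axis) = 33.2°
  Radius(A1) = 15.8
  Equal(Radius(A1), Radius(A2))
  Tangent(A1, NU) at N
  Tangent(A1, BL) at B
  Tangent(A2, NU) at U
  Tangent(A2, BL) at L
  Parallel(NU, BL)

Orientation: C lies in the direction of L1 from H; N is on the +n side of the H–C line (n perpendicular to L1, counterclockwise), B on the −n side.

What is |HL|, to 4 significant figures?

53.20

The slot axis is L1's direction at 33.2°, so u = (cos 33.2°, sin 33.2°) = (0.8368, 0.5476) and n = (−sin 33.2°, cos 33.2°) = (-0.5476, 0.8368). H is at the origin and C lies 50.8 along u from H, so C = 50.8·u = (42.51, 27.82). Tangency of A1 to both parallel lines with radius 15.8 puts N and B at H ± 15.8·n: N = (-8.651, 13.22), B = (8.651, -13.22). Equal radii place U and L the same way about C: U = C + 15.8·n = (33.86, 41.04), L = C − 15.8·n = (51.16, 14.60). Then |HL| = |L − H| = 53.20.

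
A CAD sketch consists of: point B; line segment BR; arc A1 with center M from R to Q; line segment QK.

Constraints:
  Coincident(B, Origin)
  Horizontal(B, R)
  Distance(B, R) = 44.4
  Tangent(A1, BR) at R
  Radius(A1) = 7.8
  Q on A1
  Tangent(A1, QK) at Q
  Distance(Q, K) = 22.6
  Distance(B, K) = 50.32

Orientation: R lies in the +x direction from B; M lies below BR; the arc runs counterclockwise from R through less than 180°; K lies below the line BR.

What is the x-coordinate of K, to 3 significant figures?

39.5

Checks: |MQ| = 7.800 ✓; ∠(MQ, QK) = 90.00° ✓; |QK| = 22.60 ✓; |BK| = 50.32 ✓.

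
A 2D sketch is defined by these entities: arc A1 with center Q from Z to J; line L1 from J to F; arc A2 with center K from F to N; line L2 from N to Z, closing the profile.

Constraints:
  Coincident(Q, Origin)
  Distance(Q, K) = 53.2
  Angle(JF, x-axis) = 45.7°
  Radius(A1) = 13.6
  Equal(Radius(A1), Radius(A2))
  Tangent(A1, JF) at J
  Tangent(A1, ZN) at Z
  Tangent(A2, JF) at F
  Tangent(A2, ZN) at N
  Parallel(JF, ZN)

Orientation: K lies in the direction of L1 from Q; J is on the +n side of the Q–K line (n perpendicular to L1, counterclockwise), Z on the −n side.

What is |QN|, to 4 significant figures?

54.91

Tangency of A1 to both parallel lines with radius 13.6 puts J and Z at Q ± 13.6·n: J = (-9.733, 9.498), Z = (9.733, -9.498). Equal radii place F and N the same way about K: F = K + 13.6·n = (27.42, 47.57), N = K − 13.6·n = (46.89, 28.58). Then |QN| = |N − Q| = 54.91.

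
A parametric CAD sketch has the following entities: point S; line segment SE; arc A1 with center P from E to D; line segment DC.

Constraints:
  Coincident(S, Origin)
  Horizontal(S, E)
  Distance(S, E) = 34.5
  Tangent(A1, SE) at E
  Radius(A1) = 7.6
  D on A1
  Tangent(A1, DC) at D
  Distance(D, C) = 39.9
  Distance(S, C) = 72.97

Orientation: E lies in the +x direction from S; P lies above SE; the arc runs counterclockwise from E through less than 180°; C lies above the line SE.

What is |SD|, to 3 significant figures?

40.9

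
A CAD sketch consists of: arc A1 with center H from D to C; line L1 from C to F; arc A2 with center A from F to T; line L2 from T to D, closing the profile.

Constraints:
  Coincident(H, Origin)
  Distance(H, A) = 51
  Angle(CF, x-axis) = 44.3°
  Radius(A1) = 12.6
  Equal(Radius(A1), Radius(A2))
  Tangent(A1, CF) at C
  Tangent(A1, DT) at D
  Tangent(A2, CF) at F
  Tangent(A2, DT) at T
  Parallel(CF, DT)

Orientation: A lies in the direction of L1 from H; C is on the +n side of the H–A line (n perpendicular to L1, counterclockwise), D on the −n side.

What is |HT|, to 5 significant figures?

52.533

Tangency of A1 to both parallel lines with radius 12.6 puts C and D at H ± 12.6·n: C = (-8.8000, 9.0177), D = (8.8000, -9.0177). Equal radii place F and T the same way about A: F = A + 12.6·n = (27.700, 44.637), T = A − 12.6·n = (45.300, 26.601). Then |HT| = |T − H| = 52.533.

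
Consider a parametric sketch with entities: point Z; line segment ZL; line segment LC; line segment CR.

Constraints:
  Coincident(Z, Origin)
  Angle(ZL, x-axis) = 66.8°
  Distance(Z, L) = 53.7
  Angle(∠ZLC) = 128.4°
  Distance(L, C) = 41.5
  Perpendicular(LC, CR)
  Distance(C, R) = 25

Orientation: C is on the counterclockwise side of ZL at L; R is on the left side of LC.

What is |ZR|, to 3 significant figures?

76.8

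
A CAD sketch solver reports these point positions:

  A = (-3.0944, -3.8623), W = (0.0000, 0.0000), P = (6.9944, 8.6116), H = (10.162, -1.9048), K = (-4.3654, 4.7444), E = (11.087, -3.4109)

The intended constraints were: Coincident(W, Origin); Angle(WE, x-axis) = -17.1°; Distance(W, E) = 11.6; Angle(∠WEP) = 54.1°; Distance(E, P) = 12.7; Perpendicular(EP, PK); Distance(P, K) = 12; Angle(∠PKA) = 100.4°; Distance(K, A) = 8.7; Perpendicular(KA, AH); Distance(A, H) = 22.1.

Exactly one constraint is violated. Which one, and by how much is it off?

Distance(A, H) = 22.1 — off by 8.70.

W = (0.00, 0.00) ✓; WE at -17.10° ✓; |WE| = 11.60 ✓; ∠WEP = 54.10° ✓; |EP| = 12.70 ✓; ∠(EP, PK) = 90.00° ✓; |PK| = 12.00 ✓; ∠PKA = 100.4° ✓; |KA| = 8.700 ✓; ∠(KA, AH) = 90.00° ✓; |AH| = 13.40 ✗.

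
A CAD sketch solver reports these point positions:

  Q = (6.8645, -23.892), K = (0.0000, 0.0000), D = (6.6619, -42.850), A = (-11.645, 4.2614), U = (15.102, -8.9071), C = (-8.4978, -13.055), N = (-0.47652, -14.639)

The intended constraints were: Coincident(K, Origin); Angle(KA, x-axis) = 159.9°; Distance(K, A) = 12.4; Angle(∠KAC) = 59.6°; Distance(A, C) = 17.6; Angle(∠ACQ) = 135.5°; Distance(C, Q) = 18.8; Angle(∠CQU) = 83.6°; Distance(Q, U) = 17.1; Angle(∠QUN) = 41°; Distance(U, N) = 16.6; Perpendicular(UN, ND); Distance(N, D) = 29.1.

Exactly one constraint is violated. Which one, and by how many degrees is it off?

Perpendicular(UN, ND) — off by 6.00°.

K = (0.00, 0.00) ✓; KA at 159.9° ✓; |KA| = 12.40 ✓; ∠KAC = 59.60° ✓; |AC| = 17.60 ✓; ∠ACQ = 135.5° ✓; |CQ| = 18.80 ✓; ∠CQU = 83.60° ✓; |QU| = 17.10 ✓; ∠QUN = 41.00° ✓; |UN| = 16.60 ✓; ∠(UN, ND) = 84.00° ✗; |ND| = 29.10 ✓.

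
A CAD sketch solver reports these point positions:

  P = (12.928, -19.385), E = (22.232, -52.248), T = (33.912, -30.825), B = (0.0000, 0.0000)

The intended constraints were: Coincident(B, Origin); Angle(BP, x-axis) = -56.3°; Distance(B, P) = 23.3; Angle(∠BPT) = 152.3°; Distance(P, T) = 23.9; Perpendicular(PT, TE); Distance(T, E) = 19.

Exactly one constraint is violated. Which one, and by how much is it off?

Distance(T, E) = 19 — off by 5.40.

B = (0.00, 0.00) ✓; BP at -56.30° ✓; |BP| = 23.30 ✓; ∠BPT = 152.3° ✓; |PT| = 23.90 ✓; ∠(PT, TE) = 90.00° ✓; |TE| = 24.40 ✗.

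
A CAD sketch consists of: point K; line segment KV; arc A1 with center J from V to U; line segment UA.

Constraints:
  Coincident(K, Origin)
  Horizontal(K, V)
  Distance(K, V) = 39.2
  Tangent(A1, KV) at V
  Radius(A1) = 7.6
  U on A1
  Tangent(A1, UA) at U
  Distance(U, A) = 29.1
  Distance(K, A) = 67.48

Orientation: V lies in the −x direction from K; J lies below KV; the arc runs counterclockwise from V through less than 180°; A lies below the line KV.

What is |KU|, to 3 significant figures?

45.7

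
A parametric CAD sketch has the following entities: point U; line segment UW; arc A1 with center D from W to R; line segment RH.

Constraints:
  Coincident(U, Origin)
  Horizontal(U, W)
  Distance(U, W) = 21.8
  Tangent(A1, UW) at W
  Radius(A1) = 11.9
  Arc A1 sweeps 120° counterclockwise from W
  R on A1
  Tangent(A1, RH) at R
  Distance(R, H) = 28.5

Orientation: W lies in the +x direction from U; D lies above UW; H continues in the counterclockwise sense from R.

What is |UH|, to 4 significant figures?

46.13

U is at the origin; UW is horizontal with |UW| = 21.8 and W on the +x side, so W = (21.80, 0.000). Tangency of A1 to UW means the radius DW is perpendicular to UW, so D = W + (0, 11.9) = (21.80, 11.90). On A1, W sits at bearing -90° from D; a 120° counterclockwise sweep puts R at bearing 30°, so R = D + 11.9·(cos 30°, sin 30°) = (32.11, 17.85). A1 meets RH tangentially, so DR is at right angles to RH, so RH runs along (−sin 30°, cos 30°); with |RH| = 28.5, H = (17.86, 42.53). Then |UH| = |H − U| = 46.13.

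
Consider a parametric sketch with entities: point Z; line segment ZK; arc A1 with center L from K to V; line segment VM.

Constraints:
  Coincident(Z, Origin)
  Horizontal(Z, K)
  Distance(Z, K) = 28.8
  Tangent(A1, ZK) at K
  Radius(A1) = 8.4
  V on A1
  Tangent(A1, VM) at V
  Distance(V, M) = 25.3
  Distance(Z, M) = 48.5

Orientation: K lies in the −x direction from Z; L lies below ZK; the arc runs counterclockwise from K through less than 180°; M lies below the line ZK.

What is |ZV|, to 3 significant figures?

38.3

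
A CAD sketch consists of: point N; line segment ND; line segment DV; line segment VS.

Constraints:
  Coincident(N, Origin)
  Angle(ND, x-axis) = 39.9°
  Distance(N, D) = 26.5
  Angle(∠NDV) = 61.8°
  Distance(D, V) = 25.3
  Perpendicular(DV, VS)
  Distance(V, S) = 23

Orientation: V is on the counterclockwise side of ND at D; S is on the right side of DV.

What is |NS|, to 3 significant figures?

48.1

∠NDV = 61.8°, so DV runs at 39.9° + (180° − 61.8°) = 158° from the x-axis; with |DV| = 25.3, V = D + 25.3·(cos 158°, sin 158°) = (-3.14, 26.4). DV ⟂ VS; with |VS| = 23.0 on the right of DV, S = V + 23.0·(0.373, 0.928) = (5.43, 47.8). Then |NS| = |S − N| = 48.1.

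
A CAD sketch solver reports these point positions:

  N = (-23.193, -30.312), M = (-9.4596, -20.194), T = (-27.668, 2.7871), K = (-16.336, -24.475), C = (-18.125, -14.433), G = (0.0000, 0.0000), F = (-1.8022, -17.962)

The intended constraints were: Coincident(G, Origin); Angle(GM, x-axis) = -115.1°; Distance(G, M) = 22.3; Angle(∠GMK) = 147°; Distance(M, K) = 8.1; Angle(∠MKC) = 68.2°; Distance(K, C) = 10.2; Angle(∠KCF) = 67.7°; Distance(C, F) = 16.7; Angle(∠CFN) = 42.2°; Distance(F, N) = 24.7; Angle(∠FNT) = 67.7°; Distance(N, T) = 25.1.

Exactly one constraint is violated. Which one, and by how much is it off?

Distance(N, T) = 25.1 — off by 8.30.

G = (0.00, 0.00) ✓; GM at -115.1° ✓; |GM| = 22.30 ✓; ∠GMK = 147.0° ✓; |MK| = 8.100 ✓; ∠MKC = 68.20° ✓; |KC| = 10.20 ✓; ∠KCF = 67.70° ✓; |CF| = 16.70 ✓; ∠CFN = 42.20° ✓; |FN| = 24.70 ✓; ∠FNT = 67.70° ✓; |NT| = 33.40 ✗.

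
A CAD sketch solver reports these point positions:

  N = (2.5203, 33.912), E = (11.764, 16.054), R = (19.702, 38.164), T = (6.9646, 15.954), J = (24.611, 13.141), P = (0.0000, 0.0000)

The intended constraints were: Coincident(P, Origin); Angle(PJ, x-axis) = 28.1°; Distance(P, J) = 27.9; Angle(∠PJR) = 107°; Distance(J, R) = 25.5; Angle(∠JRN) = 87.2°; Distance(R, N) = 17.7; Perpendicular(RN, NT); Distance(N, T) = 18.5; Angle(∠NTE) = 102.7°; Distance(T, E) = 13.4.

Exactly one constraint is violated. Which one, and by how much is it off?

Distance(T, E) = 13.4 — off by 8.60.

P = (0.00, 0.00) ✓; PJ at 28.10° ✓; |PJ| = 27.90 ✓; ∠PJR = 107.0° ✓; |JR| = 25.50 ✓; ∠JRN = 87.20° ✓; |RN| = 17.70 ✓; ∠(RN, NT) = 90.00° ✓; |NT| = 18.50 ✓; ∠NTE = 102.7° ✓; |TE| = 4.800 ✗.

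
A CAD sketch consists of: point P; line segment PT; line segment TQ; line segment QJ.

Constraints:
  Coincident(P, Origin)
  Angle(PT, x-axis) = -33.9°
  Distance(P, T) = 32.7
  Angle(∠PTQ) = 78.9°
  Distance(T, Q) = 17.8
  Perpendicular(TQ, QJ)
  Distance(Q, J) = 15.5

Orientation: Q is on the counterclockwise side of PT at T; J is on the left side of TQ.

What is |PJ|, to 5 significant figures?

20.187

∠PTQ = 78.9°, so TQ runs at -33.9° + (180° − 78.9°) = 67.200° from the x-axis; with |TQ| = 17.8, Q = T + 17.8·(cos 67.200°, sin 67.200°) = (34.039, -1.8291). TQ ⟂ QJ; with |QJ| = 15.5 on the left of TQ, J = Q + 15.5·(-0.92186, 0.38752) = (19.750, 4.1774). Then |PJ| = |J − P| = 20.187.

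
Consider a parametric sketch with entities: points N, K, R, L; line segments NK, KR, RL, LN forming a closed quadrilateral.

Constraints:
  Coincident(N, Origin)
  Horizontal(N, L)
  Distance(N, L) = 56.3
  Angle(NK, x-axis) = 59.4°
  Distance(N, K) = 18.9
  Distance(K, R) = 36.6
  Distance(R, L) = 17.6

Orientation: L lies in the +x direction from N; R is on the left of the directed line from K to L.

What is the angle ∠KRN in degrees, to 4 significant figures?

20.25°

Checks: |KR| = 36.60 ✓; |RL| = 17.60 ✓.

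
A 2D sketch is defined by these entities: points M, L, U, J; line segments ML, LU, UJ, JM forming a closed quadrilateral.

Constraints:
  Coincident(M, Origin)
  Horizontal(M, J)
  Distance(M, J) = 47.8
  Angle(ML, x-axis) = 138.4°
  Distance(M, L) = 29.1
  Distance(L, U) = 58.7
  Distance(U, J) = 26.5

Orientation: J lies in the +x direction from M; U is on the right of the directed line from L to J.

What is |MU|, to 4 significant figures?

29.90

Checks: |LU| = 58.70 ✓; |UJ| = 26.50 ✓.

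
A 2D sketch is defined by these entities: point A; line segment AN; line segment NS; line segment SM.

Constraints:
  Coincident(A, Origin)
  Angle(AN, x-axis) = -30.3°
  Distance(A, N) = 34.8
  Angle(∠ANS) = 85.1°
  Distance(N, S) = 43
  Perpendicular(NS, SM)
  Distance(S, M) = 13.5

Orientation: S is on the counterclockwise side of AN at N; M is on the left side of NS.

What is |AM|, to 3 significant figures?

45.3

∠ANS = 85.1°, so NS runs at -30.3° + (180° − 85.1°) = 64.6° from the x-axis; with |NS| = 43.0, S = N + 43.0·(cos 64.6°, sin 64.6°) = (48.5, 21.3). The perpendicularity gives SM at right angles to NS; with |SM| = 13.5 on the left of NS, M = S + 13.5·(-0.903, 0.429) = (36.3, 27.1). Then |AM| = |M − A| = 45.3.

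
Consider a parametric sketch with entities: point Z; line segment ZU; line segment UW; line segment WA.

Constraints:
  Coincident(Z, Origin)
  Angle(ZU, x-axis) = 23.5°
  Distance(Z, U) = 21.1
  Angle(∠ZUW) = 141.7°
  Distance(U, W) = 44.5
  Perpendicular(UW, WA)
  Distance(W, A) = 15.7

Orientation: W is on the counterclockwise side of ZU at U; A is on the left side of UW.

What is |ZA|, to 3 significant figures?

61.1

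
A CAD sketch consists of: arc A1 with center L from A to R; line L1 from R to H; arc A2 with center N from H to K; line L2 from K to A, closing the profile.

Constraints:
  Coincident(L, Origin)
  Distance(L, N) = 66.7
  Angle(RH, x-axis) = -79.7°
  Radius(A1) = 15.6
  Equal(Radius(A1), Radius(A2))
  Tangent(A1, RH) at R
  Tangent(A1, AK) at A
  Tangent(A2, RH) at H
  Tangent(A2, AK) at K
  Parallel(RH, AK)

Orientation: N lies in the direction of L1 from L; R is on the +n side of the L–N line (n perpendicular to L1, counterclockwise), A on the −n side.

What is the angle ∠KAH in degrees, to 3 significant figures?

25.1°

The slot axis is L1's direction at -79.7°, so u = (cos -79.7°, sin -79.7°) = (0.179, -0.984) and n = (−sin -79.7°, cos -79.7°) = (0.984, 0.179). L is at the origin and N lies 66.7 along u from L, so N = 66.7·u = (11.9, -65.6). Tangency of A1 to both parallel lines with radius 15.6 puts R and A at L ± 15.6·n: R = (15.3, 2.79), A = (-15.3, -2.79). Equal radii place H and K the same way about N: H = N + 15.6·n = (27.3, -62.8), K = N − 15.6·n = (-3.42, -68.4). Then cos ∠KAH = AK·AH / (|AK||AH|), giving 25.1°.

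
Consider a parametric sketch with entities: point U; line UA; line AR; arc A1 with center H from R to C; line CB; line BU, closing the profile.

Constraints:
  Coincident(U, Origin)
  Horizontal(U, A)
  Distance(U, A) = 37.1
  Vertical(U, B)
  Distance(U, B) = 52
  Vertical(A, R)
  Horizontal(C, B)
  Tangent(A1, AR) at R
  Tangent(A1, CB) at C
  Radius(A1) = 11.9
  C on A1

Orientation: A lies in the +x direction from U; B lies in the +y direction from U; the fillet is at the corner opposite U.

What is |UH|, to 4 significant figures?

47.36

U is at the origin; U and A share the same y with |UA| = 37.1 and A on the +x side, so A = (37.10, 0.000). UB is vertical with |UB| = 52.0 and B on the +y side, so B = (0.000, 52.00). The virtual corner opposite U is at (37.10, 52.00). The tangent condition forces HR to be normal to AR and the tangent condition forces HC to be normal to CB, with radius 11.9, so the center H sits 11.9 in from both sides at H = (25.20, 40.10). Then |UH| = |H − U| = 47.36.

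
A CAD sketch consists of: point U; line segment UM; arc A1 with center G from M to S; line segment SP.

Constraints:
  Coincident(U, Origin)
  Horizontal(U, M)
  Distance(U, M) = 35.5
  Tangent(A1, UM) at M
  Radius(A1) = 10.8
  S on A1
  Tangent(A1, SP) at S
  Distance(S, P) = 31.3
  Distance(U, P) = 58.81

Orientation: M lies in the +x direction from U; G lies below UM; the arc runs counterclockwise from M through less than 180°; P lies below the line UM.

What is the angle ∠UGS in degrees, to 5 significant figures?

42.679°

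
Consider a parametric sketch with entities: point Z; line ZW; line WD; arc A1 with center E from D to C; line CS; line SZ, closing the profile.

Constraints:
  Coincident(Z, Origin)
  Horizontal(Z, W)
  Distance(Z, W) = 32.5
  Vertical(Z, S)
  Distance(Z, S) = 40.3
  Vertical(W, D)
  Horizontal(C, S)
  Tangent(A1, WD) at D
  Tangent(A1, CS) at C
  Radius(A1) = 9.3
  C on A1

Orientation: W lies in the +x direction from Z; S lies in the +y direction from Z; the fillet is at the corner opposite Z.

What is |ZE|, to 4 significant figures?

38.72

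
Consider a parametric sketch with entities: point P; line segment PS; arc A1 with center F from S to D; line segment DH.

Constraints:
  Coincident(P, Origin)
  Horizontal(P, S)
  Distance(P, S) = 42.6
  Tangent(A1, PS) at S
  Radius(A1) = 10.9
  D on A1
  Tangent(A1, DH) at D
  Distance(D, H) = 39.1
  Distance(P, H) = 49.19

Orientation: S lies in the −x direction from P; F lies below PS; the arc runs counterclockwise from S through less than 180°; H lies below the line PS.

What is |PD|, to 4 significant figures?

53.31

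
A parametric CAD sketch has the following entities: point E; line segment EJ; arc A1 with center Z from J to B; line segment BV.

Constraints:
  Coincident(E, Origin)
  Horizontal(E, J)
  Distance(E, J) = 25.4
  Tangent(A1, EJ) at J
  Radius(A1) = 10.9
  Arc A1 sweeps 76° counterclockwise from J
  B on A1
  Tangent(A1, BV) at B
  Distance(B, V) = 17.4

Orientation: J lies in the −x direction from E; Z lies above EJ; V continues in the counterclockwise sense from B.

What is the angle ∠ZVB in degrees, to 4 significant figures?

32.06°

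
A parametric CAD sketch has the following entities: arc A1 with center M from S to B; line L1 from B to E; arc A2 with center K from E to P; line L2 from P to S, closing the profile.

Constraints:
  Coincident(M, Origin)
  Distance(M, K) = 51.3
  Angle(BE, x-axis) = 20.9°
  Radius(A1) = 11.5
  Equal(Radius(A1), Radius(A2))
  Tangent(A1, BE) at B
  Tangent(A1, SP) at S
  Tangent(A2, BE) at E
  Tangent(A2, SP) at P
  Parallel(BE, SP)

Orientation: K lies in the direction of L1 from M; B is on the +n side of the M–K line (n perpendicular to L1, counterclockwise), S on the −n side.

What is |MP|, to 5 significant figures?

52.573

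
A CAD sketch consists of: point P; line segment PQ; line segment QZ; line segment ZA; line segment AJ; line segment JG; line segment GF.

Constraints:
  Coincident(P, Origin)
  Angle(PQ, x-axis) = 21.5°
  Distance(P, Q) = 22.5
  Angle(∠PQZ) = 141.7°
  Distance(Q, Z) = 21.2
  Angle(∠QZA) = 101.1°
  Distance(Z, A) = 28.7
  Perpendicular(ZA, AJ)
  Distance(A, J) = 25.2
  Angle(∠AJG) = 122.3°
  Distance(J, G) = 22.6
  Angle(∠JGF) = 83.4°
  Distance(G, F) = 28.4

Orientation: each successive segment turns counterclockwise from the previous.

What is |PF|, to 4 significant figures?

30.47

P is at the origin; PQ runs at 21.5° with length 22.5, so Q = (20.93, 8.246). ∠PQZ = 141.7° gives QZ at 59.80° from the x-axis; with |QZ| = 21.2, Z = (31.60, 26.57). ∠QZA = 101.1° gives ZA at 138.7° from the x-axis; with |ZA| = 28.7, A = (10.04, 45.51). ZA ⟂ AJ, so AJ runs at -131.3°; with |AJ| = 25.2, J = (-6.595, 26.58). ∠AJG = 122.3° gives JG at -73.60° from the x-axis; with |JG| = 22.6, G = (-0.2140, 4.899). ∠JGF = 83.4° gives GF at 23.00° from the x-axis; with |GF| = 28.4, F = (25.93, 16.00). Then |PF| = |F − P| = 30.47.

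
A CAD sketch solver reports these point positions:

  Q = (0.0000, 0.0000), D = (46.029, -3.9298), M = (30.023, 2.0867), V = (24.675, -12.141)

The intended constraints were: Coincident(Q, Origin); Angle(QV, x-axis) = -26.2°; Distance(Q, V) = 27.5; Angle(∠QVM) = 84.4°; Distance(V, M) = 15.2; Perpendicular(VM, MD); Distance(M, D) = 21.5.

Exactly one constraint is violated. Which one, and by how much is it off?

Distance(M, D) = 21.5 — off by 4.40.

Q = (0.00, 0.00) ✓; QV at -26.20° ✓; |QV| = 27.50 ✓; ∠QVM = 84.40° ✓; |VM| = 15.20 ✓; ∠(VM, MD) = 90.00° ✓; |MD| = 17.10 ✗.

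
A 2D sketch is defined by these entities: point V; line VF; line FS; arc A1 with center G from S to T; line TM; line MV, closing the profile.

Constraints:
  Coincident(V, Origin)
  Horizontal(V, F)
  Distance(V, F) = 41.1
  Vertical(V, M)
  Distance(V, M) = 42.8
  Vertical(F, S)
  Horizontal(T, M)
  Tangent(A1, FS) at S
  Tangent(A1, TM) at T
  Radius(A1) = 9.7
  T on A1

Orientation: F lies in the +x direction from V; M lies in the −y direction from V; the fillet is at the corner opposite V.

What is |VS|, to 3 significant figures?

52.8

V is at the origin; V and F share the same y with |VF| = 41.1 and F on the +x side, so F = (41.1, 0.00). VM is vertical with |VM| = 42.8 and M on the −y side, so M = (0.00, -42.8). The virtual corner opposite V is at (41.1, -42.8). The tangent condition forces GS to be normal to FS and since A1 is tangent to TM there, GT ⟂ TM, with radius 9.7, so the center G sits 9.7 in from both sides at G = (31.4, -33.1). That places the tangent points at S = (41.1, -33.1) on FS and T = (31.4, -42.8) on TM. Then |VS| = |S − V| = 52.8.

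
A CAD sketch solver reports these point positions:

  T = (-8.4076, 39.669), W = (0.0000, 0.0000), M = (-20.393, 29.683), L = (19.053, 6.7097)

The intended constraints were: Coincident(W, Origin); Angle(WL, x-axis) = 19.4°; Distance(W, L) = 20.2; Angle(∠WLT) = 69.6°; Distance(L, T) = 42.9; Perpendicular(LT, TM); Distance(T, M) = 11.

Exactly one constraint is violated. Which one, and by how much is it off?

Distance(T, M) = 11 — off by 4.60.

W = (0.00, 0.00) ✓; WL at 19.40° ✓; |WL| = 20.20 ✓; ∠WLT = 69.60° ✓; |LT| = 42.90 ✓; ∠(LT, TM) = 90.00° ✓; |TM| = 15.60 ✗.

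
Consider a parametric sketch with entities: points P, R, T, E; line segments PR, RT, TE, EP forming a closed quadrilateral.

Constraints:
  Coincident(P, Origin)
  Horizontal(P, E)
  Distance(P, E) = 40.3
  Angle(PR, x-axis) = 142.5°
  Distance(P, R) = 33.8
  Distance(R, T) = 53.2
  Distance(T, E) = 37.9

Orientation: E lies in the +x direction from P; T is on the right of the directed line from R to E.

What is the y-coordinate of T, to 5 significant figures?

-19.711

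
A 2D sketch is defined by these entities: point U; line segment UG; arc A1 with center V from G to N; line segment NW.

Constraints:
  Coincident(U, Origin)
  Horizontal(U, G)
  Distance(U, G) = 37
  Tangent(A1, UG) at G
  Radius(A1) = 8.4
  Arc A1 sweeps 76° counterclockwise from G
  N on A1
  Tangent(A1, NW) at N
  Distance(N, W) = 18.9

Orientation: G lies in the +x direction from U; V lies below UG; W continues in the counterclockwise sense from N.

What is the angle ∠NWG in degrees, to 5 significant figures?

13.247°

On A1, G sits at bearing 90° from V; a 76° counterclockwise sweep puts N at bearing 166°, so N = V + 8.4·(cos 166°, sin 166°) = (28.850, -6.3679). The tangent condition forces VN to be normal to NW, so NW runs along (−sin 166°, cos 166°); with |NW| = 18.9, W = (24.277, -24.706). Then cos ∠NWG = WN·WG / (|WN||WG|), giving 13.247°.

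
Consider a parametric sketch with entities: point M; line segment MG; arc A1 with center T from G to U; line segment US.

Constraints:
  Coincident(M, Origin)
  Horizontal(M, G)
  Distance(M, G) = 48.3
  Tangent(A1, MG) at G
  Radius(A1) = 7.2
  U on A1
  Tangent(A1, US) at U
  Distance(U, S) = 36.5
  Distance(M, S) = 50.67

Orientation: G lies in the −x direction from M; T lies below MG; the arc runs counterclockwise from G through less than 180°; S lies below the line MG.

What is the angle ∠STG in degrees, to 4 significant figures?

152.2°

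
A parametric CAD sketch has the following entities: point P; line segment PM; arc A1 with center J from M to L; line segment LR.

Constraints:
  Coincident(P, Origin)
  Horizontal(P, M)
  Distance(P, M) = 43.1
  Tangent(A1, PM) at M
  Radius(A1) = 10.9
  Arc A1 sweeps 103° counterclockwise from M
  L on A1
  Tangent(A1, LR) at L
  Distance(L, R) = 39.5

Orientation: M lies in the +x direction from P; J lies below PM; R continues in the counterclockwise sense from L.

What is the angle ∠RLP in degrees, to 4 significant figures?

125.3°

On A1, M sits at bearing 90° from J; a 103° counterclockwise sweep puts L at bearing 193°, so L = J + 10.9·(cos 193°, sin 193°) = (32.48, -13.35). Since A1 is tangent to LR there, JL ⟂ LR, so LR runs along (−sin 193°, cos 193°); with |LR| = 39.5, R = (41.36, -51.84). Then cos ∠RLP = LR·LP / (|LR||LP|), giving 125.3°.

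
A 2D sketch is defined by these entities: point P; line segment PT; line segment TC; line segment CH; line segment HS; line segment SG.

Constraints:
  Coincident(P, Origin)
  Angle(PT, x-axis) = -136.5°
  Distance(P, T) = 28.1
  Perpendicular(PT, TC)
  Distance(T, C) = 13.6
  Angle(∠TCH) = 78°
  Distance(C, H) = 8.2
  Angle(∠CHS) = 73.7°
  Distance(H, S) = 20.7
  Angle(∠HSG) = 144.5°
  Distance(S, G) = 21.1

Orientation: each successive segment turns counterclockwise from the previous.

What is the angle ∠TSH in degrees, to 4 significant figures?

12.49°

P is at the origin; PT runs at -136.5° with length 28.1, so T = (-20.38, -19.34). The perpendicularity gives TC at right angles to PT, so TC runs at -46.50°; with |TC| = 13.6, C = (-11.02, -29.21). ∠TCH = 78.0° gives CH at 55.50° from the x-axis; with |CH| = 8.2, H = (-6.377, -22.45). ∠CHS = 73.7° gives HS at 161.8° from the x-axis; with |HS| = 20.7, S = (-26.04, -15.98). Then cos ∠TSH = ST·SH / (|ST||SH|), giving 12.49°.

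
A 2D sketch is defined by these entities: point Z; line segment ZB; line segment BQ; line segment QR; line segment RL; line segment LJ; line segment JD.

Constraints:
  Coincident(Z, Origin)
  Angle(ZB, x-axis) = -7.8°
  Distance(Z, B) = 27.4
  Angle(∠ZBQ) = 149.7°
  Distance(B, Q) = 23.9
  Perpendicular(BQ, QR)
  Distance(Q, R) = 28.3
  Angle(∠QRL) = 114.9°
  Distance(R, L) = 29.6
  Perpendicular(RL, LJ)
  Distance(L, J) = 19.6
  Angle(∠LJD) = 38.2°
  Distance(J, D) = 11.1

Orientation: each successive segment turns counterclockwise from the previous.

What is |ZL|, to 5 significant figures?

33.978

Z is at the origin; ZB runs at -7.8° with length 27.4, so B = (27.146, -3.7186). ∠ZBQ = 149.7° gives BQ at 22.500° from the x-axis; with |BQ| = 23.9, Q = (49.227, 5.4275). The perpendicularity gives QR at right angles to BQ, so QR runs at 112.50°; with |QR| = 28.3, R = (38.397, 31.573). ∠QRL = 114.9° gives RL at 177.60° from the x-axis; with |RL| = 29.6, L = (8.8232, 32.813). Then |ZL| = |L − Z| = 33.978.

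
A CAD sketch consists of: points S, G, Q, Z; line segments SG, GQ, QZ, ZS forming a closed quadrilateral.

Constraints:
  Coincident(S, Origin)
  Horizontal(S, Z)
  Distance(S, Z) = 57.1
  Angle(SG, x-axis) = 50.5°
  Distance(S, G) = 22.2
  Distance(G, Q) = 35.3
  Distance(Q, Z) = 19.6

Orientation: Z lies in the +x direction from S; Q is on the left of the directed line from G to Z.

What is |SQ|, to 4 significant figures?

52.60

Checks: |GQ| = 35.30 ✓; |QZ| = 19.60 ✓.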